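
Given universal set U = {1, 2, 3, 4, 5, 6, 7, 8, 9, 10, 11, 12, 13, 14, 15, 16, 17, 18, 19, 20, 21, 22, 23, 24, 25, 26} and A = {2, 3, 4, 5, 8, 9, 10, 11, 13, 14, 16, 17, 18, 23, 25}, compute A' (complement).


Universal set U = {1, 2, 3, 4, 5, 6, 7, 8, 9, 10, 11, 12, 13, 14, 15, 16, 17, 18, 19, 20, 21, 22, 23, 24, 25, 26}
Set A = {2, 3, 4, 5, 8, 9, 10, 11, 13, 14, 16, 17, 18, 23, 25}
A' = U \ A = elements in U but not in A
Checking each element of U:
1 (not in A, include), 2 (in A, exclude), 3 (in A, exclude), 4 (in A, exclude), 5 (in A, exclude), 6 (not in A, include), 7 (not in A, include), 8 (in A, exclude), 9 (in A, exclude), 10 (in A, exclude), 11 (in A, exclude), 12 (not in A, include), 13 (in A, exclude), 14 (in A, exclude), 15 (not in A, include), 16 (in A, exclude), 17 (in A, exclude), 18 (in A, exclude), 19 (not in A, include), 20 (not in A, include), 21 (not in A, include), 22 (not in A, include), 23 (in A, exclude), 24 (not in A, include), 25 (in A, exclude), 26 (not in A, include)
A' = {1, 6, 7, 12, 15, 19, 20, 21, 22, 24, 26}

{1, 6, 7, 12, 15, 19, 20, 21, 22, 24, 26}


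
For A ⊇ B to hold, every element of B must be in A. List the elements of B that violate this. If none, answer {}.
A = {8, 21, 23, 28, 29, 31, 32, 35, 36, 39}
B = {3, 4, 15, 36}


Set A = {8, 21, 23, 28, 29, 31, 32, 35, 36, 39}
Set B = {3, 4, 15, 36}
Check each element of B against A:
3 ∉ A (include), 4 ∉ A (include), 15 ∉ A (include), 36 ∈ A
Elements of B not in A: {3, 4, 15}

{3, 4, 15}


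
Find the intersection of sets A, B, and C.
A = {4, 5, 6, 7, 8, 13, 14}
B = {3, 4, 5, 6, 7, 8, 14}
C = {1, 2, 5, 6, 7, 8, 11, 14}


Set A = {4, 5, 6, 7, 8, 13, 14}
Set B = {3, 4, 5, 6, 7, 8, 14}
Set C = {1, 2, 5, 6, 7, 8, 11, 14}
First, A ∩ B = {4, 5, 6, 7, 8, 14}
Then, (A ∩ B) ∩ C = {5, 6, 7, 8, 14}

{5, 6, 7, 8, 14}


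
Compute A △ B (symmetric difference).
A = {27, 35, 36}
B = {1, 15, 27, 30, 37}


Set A = {27, 35, 36}
Set B = {1, 15, 27, 30, 37}
A △ B = (A \ B) ∪ (B \ A)
Elements in A but not B: {35, 36}
Elements in B but not A: {1, 15, 30, 37}
A △ B = {1, 15, 30, 35, 36, 37}

{1, 15, 30, 35, 36, 37}


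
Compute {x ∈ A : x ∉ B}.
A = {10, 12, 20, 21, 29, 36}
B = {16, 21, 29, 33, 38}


Set A = {10, 12, 20, 21, 29, 36}
Set B = {16, 21, 29, 33, 38}
Check each element of A against B:
10 ∉ B (include), 12 ∉ B (include), 20 ∉ B (include), 21 ∈ B, 29 ∈ B, 36 ∉ B (include)
Elements of A not in B: {10, 12, 20, 36}

{10, 12, 20, 36}


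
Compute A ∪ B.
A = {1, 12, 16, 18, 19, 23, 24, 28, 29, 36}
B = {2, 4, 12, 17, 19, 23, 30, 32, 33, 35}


Set A = {1, 12, 16, 18, 19, 23, 24, 28, 29, 36}
Set B = {2, 4, 12, 17, 19, 23, 30, 32, 33, 35}
A ∪ B includes all elements in either set.
Elements from A: {1, 12, 16, 18, 19, 23, 24, 28, 29, 36}
Elements from B not already included: {2, 4, 17, 30, 32, 33, 35}
A ∪ B = {1, 2, 4, 12, 16, 17, 18, 19, 23, 24, 28, 29, 30, 32, 33, 35, 36}

{1, 2, 4, 12, 16, 17, 18, 19, 23, 24, 28, 29, 30, 32, 33, 35, 36}


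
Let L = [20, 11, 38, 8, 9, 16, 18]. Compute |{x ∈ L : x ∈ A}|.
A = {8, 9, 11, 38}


Set A = {8, 9, 11, 38}
Candidates: [20, 11, 38, 8, 9, 16, 18]
Check each candidate:
20 ∉ A, 11 ∈ A, 38 ∈ A, 8 ∈ A, 9 ∈ A, 16 ∉ A, 18 ∉ A
Count of candidates in A: 4

4


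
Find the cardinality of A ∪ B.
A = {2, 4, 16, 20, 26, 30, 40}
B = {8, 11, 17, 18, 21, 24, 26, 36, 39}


Set A = {2, 4, 16, 20, 26, 30, 40}, |A| = 7
Set B = {8, 11, 17, 18, 21, 24, 26, 36, 39}, |B| = 9
A ∩ B = {26}, |A ∩ B| = 1
|A ∪ B| = |A| + |B| - |A ∩ B| = 7 + 9 - 1 = 15

15


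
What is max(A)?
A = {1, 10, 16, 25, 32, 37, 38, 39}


Set A = {1, 10, 16, 25, 32, 37, 38, 39}
Elements in ascending order: 1, 10, 16, 25, 32, 37, 38, 39
The largest element is 39.

39


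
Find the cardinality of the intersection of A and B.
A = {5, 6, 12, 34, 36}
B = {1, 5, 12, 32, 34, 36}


Set A = {5, 6, 12, 34, 36}
Set B = {1, 5, 12, 32, 34, 36}
A ∩ B = {5, 12, 34, 36}
|A ∩ B| = 4

4


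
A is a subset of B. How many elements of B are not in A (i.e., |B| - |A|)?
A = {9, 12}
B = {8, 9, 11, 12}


Set A = {9, 12}, |A| = 2
Set B = {8, 9, 11, 12}, |B| = 4
Since A ⊆ B: B \ A = {8, 11}
|B| - |A| = 4 - 2 = 2

2


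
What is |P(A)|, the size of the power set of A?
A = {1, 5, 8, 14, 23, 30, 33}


Set A = {1, 5, 8, 14, 23, 30, 33}
|A| = 7
The power set P(A) contains all subsets of A.
|P(A)| = 2^|A| = 2^7 = 128

128


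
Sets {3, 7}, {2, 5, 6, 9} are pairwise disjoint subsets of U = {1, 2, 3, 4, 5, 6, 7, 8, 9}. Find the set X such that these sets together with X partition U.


U = {1, 2, 3, 4, 5, 6, 7, 8, 9}
Shown blocks: {3, 7}, {2, 5, 6, 9}
A partition's blocks are pairwise disjoint and cover U, so the missing block = U \ (union of shown blocks).
Union of shown blocks: {2, 3, 5, 6, 7, 9}
Missing block = U \ (union) = {1, 4, 8}

{1, 4, 8}


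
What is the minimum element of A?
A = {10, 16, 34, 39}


Set A = {10, 16, 34, 39}
Elements in ascending order: 10, 16, 34, 39
The smallest element is 10.

10


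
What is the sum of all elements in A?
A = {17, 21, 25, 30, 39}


Set A = {17, 21, 25, 30, 39}
Sum = 17 + 21 + 25 + 30 + 39 = 132

132


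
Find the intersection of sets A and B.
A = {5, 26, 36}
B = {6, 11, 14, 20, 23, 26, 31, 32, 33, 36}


Set A = {5, 26, 36}
Set B = {6, 11, 14, 20, 23, 26, 31, 32, 33, 36}
A ∩ B includes only elements in both sets.
Check each element of A against B:
5 ✗, 26 ✓, 36 ✓
A ∩ B = {26, 36}

{26, 36}


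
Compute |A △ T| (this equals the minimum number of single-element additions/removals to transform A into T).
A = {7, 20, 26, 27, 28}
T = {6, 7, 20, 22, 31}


Set A = {7, 20, 26, 27, 28}
Set T = {6, 7, 20, 22, 31}
Elements to remove from A (in A, not in T): {26, 27, 28} → 3 removals
Elements to add to A (in T, not in A): {6, 22, 31} → 3 additions
Total edits = 3 + 3 = 6

6


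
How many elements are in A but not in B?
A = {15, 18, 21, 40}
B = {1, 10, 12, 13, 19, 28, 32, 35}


Set A = {15, 18, 21, 40}
Set B = {1, 10, 12, 13, 19, 28, 32, 35}
A \ B = {15, 18, 21, 40}
|A \ B| = 4

4


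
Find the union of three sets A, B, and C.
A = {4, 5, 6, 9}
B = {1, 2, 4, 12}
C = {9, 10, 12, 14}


Set A = {4, 5, 6, 9}
Set B = {1, 2, 4, 12}
Set C = {9, 10, 12, 14}
First, A ∪ B = {1, 2, 4, 5, 6, 9, 12}
Then, (A ∪ B) ∪ C = {1, 2, 4, 5, 6, 9, 10, 12, 14}

{1, 2, 4, 5, 6, 9, 10, 12, 14}


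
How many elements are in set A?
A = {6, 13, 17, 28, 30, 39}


Set A = {6, 13, 17, 28, 30, 39}
Listing elements: 6, 13, 17, 28, 30, 39
Counting: 6 elements
|A| = 6

6


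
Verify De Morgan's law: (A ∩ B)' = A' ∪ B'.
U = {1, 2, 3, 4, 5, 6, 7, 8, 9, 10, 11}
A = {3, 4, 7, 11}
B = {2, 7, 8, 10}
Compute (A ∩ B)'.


U = {1, 2, 3, 4, 5, 6, 7, 8, 9, 10, 11}
A = {3, 4, 7, 11}, B = {2, 7, 8, 10}
A ∩ B = {7}
(A ∩ B)' = U \ (A ∩ B) = {1, 2, 3, 4, 5, 6, 8, 9, 10, 11}
Verification via A' ∪ B': A' = {1, 2, 5, 6, 8, 9, 10}, B' = {1, 3, 4, 5, 6, 9, 11}
A' ∪ B' = {1, 2, 3, 4, 5, 6, 8, 9, 10, 11} ✓

{1, 2, 3, 4, 5, 6, 8, 9, 10, 11}


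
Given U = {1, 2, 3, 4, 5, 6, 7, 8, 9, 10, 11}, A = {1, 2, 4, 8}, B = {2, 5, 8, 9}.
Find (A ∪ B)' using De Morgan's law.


U = {1, 2, 3, 4, 5, 6, 7, 8, 9, 10, 11}
A = {1, 2, 4, 8}, B = {2, 5, 8, 9}
A ∪ B = {1, 2, 4, 5, 8, 9}
(A ∪ B)' = U \ (A ∪ B) = {3, 6, 7, 10, 11}
Verification via A' ∩ B': A' = {3, 5, 6, 7, 9, 10, 11}, B' = {1, 3, 4, 6, 7, 10, 11}
A' ∩ B' = {3, 6, 7, 10, 11} ✓

{3, 6, 7, 10, 11}


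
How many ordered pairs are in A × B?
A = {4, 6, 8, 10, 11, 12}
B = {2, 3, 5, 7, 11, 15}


Set A = {4, 6, 8, 10, 11, 12} has 6 elements.
Set B = {2, 3, 5, 7, 11, 15} has 6 elements.
|A × B| = |A| × |B| = 6 × 6 = 36

36


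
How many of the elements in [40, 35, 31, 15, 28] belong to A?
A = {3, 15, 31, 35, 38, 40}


Set A = {3, 15, 31, 35, 38, 40}
Candidates: [40, 35, 31, 15, 28]
Check each candidate:
40 ∈ A, 35 ∈ A, 31 ∈ A, 15 ∈ A, 28 ∉ A
Count of candidates in A: 4

4


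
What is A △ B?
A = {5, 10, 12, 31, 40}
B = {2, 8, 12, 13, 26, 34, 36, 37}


Set A = {5, 10, 12, 31, 40}
Set B = {2, 8, 12, 13, 26, 34, 36, 37}
A △ B = (A \ B) ∪ (B \ A)
Elements in A but not B: {5, 10, 31, 40}
Elements in B but not A: {2, 8, 13, 26, 34, 36, 37}
A △ B = {2, 5, 8, 10, 13, 26, 31, 34, 36, 37, 40}

{2, 5, 8, 10, 13, 26, 31, 34, 36, 37, 40}


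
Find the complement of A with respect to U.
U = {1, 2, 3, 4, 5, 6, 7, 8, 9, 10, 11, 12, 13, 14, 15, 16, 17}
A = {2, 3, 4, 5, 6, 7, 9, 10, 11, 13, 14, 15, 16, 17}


Universal set U = {1, 2, 3, 4, 5, 6, 7, 8, 9, 10, 11, 12, 13, 14, 15, 16, 17}
Set A = {2, 3, 4, 5, 6, 7, 9, 10, 11, 13, 14, 15, 16, 17}
A' = U \ A = elements in U but not in A
Checking each element of U:
1 (not in A, include), 2 (in A, exclude), 3 (in A, exclude), 4 (in A, exclude), 5 (in A, exclude), 6 (in A, exclude), 7 (in A, exclude), 8 (not in A, include), 9 (in A, exclude), 10 (in A, exclude), 11 (in A, exclude), 12 (not in A, include), 13 (in A, exclude), 14 (in A, exclude), 15 (in A, exclude), 16 (in A, exclude), 17 (in A, exclude)
A' = {1, 8, 12}

{1, 8, 12}


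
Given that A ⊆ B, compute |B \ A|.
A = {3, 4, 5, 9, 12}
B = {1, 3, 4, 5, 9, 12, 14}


Set A = {3, 4, 5, 9, 12}, |A| = 5
Set B = {1, 3, 4, 5, 9, 12, 14}, |B| = 7
Since A ⊆ B: B \ A = {1, 14}
|B| - |A| = 7 - 5 = 2

2


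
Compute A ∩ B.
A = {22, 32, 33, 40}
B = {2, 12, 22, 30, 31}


Set A = {22, 32, 33, 40}
Set B = {2, 12, 22, 30, 31}
A ∩ B includes only elements in both sets.
Check each element of A against B:
22 ✓, 32 ✗, 33 ✗, 40 ✗
A ∩ B = {22}

{22}


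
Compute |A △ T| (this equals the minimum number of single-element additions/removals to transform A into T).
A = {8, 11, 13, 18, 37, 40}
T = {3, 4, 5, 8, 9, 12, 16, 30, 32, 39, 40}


Set A = {8, 11, 13, 18, 37, 40}
Set T = {3, 4, 5, 8, 9, 12, 16, 30, 32, 39, 40}
Elements to remove from A (in A, not in T): {11, 13, 18, 37} → 4 removals
Elements to add to A (in T, not in A): {3, 4, 5, 9, 12, 16, 30, 32, 39} → 9 additions
Total edits = 4 + 9 = 13

13


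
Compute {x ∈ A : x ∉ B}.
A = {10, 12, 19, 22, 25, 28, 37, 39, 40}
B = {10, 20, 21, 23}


Set A = {10, 12, 19, 22, 25, 28, 37, 39, 40}
Set B = {10, 20, 21, 23}
Check each element of A against B:
10 ∈ B, 12 ∉ B (include), 19 ∉ B (include), 22 ∉ B (include), 25 ∉ B (include), 28 ∉ B (include), 37 ∉ B (include), 39 ∉ B (include), 40 ∉ B (include)
Elements of A not in B: {12, 19, 22, 25, 28, 37, 39, 40}

{12, 19, 22, 25, 28, 37, 39, 40}


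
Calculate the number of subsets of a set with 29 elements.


The set has 29 elements.
The power set contains all possible subsets.
|P(A)| = 2^|A| = 2^29 = 536870912

536870912


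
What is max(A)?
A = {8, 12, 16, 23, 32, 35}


Set A = {8, 12, 16, 23, 32, 35}
Elements in ascending order: 8, 12, 16, 23, 32, 35
The largest element is 35.

35


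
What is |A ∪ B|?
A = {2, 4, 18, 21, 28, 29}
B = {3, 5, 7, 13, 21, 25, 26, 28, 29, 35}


Set A = {2, 4, 18, 21, 28, 29}, |A| = 6
Set B = {3, 5, 7, 13, 21, 25, 26, 28, 29, 35}, |B| = 10
A ∩ B = {21, 28, 29}, |A ∩ B| = 3
|A ∪ B| = |A| + |B| - |A ∩ B| = 6 + 10 - 3 = 13

13


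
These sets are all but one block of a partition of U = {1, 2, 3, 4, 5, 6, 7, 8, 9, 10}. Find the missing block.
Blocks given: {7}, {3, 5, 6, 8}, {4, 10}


U = {1, 2, 3, 4, 5, 6, 7, 8, 9, 10}
Shown blocks: {7}, {3, 5, 6, 8}, {4, 10}
A partition's blocks are pairwise disjoint and cover U, so the missing block = U \ (union of shown blocks).
Union of shown blocks: {3, 4, 5, 6, 7, 8, 10}
Missing block = U \ (union) = {1, 2, 9}

{1, 2, 9}


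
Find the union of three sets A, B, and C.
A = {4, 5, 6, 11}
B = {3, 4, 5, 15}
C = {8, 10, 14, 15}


Set A = {4, 5, 6, 11}
Set B = {3, 4, 5, 15}
Set C = {8, 10, 14, 15}
First, A ∪ B = {3, 4, 5, 6, 11, 15}
Then, (A ∪ B) ∪ C = {3, 4, 5, 6, 8, 10, 11, 14, 15}

{3, 4, 5, 6, 8, 10, 11, 14, 15}


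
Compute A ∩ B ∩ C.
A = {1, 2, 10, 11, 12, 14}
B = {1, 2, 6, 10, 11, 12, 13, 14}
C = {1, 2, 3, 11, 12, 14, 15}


Set A = {1, 2, 10, 11, 12, 14}
Set B = {1, 2, 6, 10, 11, 12, 13, 14}
Set C = {1, 2, 3, 11, 12, 14, 15}
First, A ∩ B = {1, 2, 10, 11, 12, 14}
Then, (A ∩ B) ∩ C = {1, 2, 11, 12, 14}

{1, 2, 11, 12, 14}


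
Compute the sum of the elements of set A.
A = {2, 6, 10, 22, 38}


Set A = {2, 6, 10, 22, 38}
Sum = 2 + 6 + 10 + 22 + 38 = 78

78


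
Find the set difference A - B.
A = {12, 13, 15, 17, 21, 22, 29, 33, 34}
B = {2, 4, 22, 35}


Set A = {12, 13, 15, 17, 21, 22, 29, 33, 34}
Set B = {2, 4, 22, 35}
A \ B includes elements in A that are not in B.
Check each element of A:
12 (not in B, keep), 13 (not in B, keep), 15 (not in B, keep), 17 (not in B, keep), 21 (not in B, keep), 22 (in B, remove), 29 (not in B, keep), 33 (not in B, keep), 34 (not in B, keep)
A \ B = {12, 13, 15, 17, 21, 29, 33, 34}

{12, 13, 15, 17, 21, 29, 33, 34}


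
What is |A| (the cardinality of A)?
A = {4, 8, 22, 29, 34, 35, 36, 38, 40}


Set A = {4, 8, 22, 29, 34, 35, 36, 38, 40}
Listing elements: 4, 8, 22, 29, 34, 35, 36, 38, 40
Counting: 9 elements
|A| = 9

9


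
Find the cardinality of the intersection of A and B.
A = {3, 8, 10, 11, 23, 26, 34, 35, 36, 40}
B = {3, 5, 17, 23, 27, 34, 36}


Set A = {3, 8, 10, 11, 23, 26, 34, 35, 36, 40}
Set B = {3, 5, 17, 23, 27, 34, 36}
A ∩ B = {3, 23, 34, 36}
|A ∩ B| = 4

4


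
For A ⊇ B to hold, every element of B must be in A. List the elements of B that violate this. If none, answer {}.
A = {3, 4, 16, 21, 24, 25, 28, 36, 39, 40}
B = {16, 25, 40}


Set A = {3, 4, 16, 21, 24, 25, 28, 36, 39, 40}
Set B = {16, 25, 40}
Check each element of B against A:
16 ∈ A, 25 ∈ A, 40 ∈ A
Elements of B not in A: {}

{}


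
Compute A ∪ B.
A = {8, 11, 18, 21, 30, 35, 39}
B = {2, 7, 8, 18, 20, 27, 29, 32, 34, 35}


Set A = {8, 11, 18, 21, 30, 35, 39}
Set B = {2, 7, 8, 18, 20, 27, 29, 32, 34, 35}
A ∪ B includes all elements in either set.
Elements from A: {8, 11, 18, 21, 30, 35, 39}
Elements from B not already included: {2, 7, 20, 27, 29, 32, 34}
A ∪ B = {2, 7, 8, 11, 18, 20, 21, 27, 29, 30, 32, 34, 35, 39}

{2, 7, 8, 11, 18, 20, 21, 27, 29, 30, 32, 34, 35, 39}


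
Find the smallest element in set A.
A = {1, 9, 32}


Set A = {1, 9, 32}
Elements in ascending order: 1, 9, 32
The smallest element is 1.

1


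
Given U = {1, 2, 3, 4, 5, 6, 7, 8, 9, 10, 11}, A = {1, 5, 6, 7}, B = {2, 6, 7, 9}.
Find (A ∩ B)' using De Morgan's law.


U = {1, 2, 3, 4, 5, 6, 7, 8, 9, 10, 11}
A = {1, 5, 6, 7}, B = {2, 6, 7, 9}
A ∩ B = {6, 7}
(A ∩ B)' = U \ (A ∩ B) = {1, 2, 3, 4, 5, 8, 9, 10, 11}
Verification via A' ∪ B': A' = {2, 3, 4, 8, 9, 10, 11}, B' = {1, 3, 4, 5, 8, 10, 11}
A' ∪ B' = {1, 2, 3, 4, 5, 8, 9, 10, 11} ✓

{1, 2, 3, 4, 5, 8, 9, 10, 11}


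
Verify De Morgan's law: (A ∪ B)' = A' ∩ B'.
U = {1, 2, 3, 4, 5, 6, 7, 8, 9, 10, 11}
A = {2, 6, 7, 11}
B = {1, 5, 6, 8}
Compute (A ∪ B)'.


U = {1, 2, 3, 4, 5, 6, 7, 8, 9, 10, 11}
A = {2, 6, 7, 11}, B = {1, 5, 6, 8}
A ∪ B = {1, 2, 5, 6, 7, 8, 11}
(A ∪ B)' = U \ (A ∪ B) = {3, 4, 9, 10}
Verification via A' ∩ B': A' = {1, 3, 4, 5, 8, 9, 10}, B' = {2, 3, 4, 7, 9, 10, 11}
A' ∩ B' = {3, 4, 9, 10} ✓

{3, 4, 9, 10}


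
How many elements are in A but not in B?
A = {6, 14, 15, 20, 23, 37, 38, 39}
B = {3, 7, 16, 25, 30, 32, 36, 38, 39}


Set A = {6, 14, 15, 20, 23, 37, 38, 39}
Set B = {3, 7, 16, 25, 30, 32, 36, 38, 39}
A \ B = {6, 14, 15, 20, 23, 37}
|A \ B| = 6

6


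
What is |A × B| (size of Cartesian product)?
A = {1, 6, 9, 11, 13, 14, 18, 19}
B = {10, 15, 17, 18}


Set A = {1, 6, 9, 11, 13, 14, 18, 19} has 8 elements.
Set B = {10, 15, 17, 18} has 4 elements.
|A × B| = |A| × |B| = 8 × 4 = 32

32


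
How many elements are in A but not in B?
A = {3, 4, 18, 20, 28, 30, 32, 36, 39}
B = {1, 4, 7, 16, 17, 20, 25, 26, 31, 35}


Set A = {3, 4, 18, 20, 28, 30, 32, 36, 39}
Set B = {1, 4, 7, 16, 17, 20, 25, 26, 31, 35}
A \ B = {3, 18, 28, 30, 32, 36, 39}
|A \ B| = 7

7


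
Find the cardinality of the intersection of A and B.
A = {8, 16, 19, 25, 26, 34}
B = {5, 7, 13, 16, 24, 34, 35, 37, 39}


Set A = {8, 16, 19, 25, 26, 34}
Set B = {5, 7, 13, 16, 24, 34, 35, 37, 39}
A ∩ B = {16, 34}
|A ∩ B| = 2

2


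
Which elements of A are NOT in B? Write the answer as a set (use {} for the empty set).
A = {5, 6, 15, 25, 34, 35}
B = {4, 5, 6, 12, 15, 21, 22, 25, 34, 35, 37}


Set A = {5, 6, 15, 25, 34, 35}
Set B = {4, 5, 6, 12, 15, 21, 22, 25, 34, 35, 37}
Check each element of A against B:
5 ∈ B, 6 ∈ B, 15 ∈ B, 25 ∈ B, 34 ∈ B, 35 ∈ B
Elements of A not in B: {}

{}


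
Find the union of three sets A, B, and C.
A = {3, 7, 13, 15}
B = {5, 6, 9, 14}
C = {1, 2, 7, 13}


Set A = {3, 7, 13, 15}
Set B = {5, 6, 9, 14}
Set C = {1, 2, 7, 13}
First, A ∪ B = {3, 5, 6, 7, 9, 13, 14, 15}
Then, (A ∪ B) ∪ C = {1, 2, 3, 5, 6, 7, 9, 13, 14, 15}

{1, 2, 3, 5, 6, 7, 9, 13, 14, 15}


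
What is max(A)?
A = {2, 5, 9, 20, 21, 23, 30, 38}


Set A = {2, 5, 9, 20, 21, 23, 30, 38}
Elements in ascending order: 2, 5, 9, 20, 21, 23, 30, 38
The largest element is 38.

38


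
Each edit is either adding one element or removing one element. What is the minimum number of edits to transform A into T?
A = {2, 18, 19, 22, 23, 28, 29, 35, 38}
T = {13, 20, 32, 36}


Set A = {2, 18, 19, 22, 23, 28, 29, 35, 38}
Set T = {13, 20, 32, 36}
Elements to remove from A (in A, not in T): {2, 18, 19, 22, 23, 28, 29, 35, 38} → 9 removals
Elements to add to A (in T, not in A): {13, 20, 32, 36} → 4 additions
Total edits = 9 + 4 = 13

13


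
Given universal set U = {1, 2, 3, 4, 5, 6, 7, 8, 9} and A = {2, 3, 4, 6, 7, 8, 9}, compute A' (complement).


Universal set U = {1, 2, 3, 4, 5, 6, 7, 8, 9}
Set A = {2, 3, 4, 6, 7, 8, 9}
A' = U \ A = elements in U but not in A
Checking each element of U:
1 (not in A, include), 2 (in A, exclude), 3 (in A, exclude), 4 (in A, exclude), 5 (not in A, include), 6 (in A, exclude), 7 (in A, exclude), 8 (in A, exclude), 9 (in A, exclude)
A' = {1, 5}

{1, 5}


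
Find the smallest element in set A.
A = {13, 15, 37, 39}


Set A = {13, 15, 37, 39}
Elements in ascending order: 13, 15, 37, 39
The smallest element is 13.

13


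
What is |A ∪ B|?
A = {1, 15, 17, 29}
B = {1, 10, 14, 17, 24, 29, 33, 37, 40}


Set A = {1, 15, 17, 29}, |A| = 4
Set B = {1, 10, 14, 17, 24, 29, 33, 37, 40}, |B| = 9
A ∩ B = {1, 17, 29}, |A ∩ B| = 3
|A ∪ B| = |A| + |B| - |A ∩ B| = 4 + 9 - 3 = 10

10


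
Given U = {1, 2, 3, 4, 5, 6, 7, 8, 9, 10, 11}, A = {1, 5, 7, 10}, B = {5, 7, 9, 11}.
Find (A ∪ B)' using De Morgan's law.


U = {1, 2, 3, 4, 5, 6, 7, 8, 9, 10, 11}
A = {1, 5, 7, 10}, B = {5, 7, 9, 11}
A ∪ B = {1, 5, 7, 9, 10, 11}
(A ∪ B)' = U \ (A ∪ B) = {2, 3, 4, 6, 8}
Verification via A' ∩ B': A' = {2, 3, 4, 6, 8, 9, 11}, B' = {1, 2, 3, 4, 6, 8, 10}
A' ∩ B' = {2, 3, 4, 6, 8} ✓

{2, 3, 4, 6, 8}


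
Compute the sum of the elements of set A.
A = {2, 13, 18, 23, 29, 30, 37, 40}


Set A = {2, 13, 18, 23, 29, 30, 37, 40}
Sum = 2 + 13 + 18 + 23 + 29 + 30 + 37 + 40 = 192

192


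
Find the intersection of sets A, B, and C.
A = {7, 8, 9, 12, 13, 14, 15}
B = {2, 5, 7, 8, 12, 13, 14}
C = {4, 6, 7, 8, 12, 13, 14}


Set A = {7, 8, 9, 12, 13, 14, 15}
Set B = {2, 5, 7, 8, 12, 13, 14}
Set C = {4, 6, 7, 8, 12, 13, 14}
First, A ∩ B = {7, 8, 12, 13, 14}
Then, (A ∩ B) ∩ C = {7, 8, 12, 13, 14}

{7, 8, 12, 13, 14}


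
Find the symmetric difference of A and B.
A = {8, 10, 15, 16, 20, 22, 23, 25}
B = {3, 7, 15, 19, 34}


Set A = {8, 10, 15, 16, 20, 22, 23, 25}
Set B = {3, 7, 15, 19, 34}
A △ B = (A \ B) ∪ (B \ A)
Elements in A but not B: {8, 10, 16, 20, 22, 23, 25}
Elements in B but not A: {3, 7, 19, 34}
A △ B = {3, 7, 8, 10, 16, 19, 20, 22, 23, 25, 34}

{3, 7, 8, 10, 16, 19, 20, 22, 23, 25, 34}


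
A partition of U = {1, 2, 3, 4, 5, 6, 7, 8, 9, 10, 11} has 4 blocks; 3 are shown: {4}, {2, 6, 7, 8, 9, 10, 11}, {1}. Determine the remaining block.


U = {1, 2, 3, 4, 5, 6, 7, 8, 9, 10, 11}
Shown blocks: {4}, {2, 6, 7, 8, 9, 10, 11}, {1}
A partition's blocks are pairwise disjoint and cover U, so the missing block = U \ (union of shown blocks).
Union of shown blocks: {1, 2, 4, 6, 7, 8, 9, 10, 11}
Missing block = U \ (union) = {3, 5}

{3, 5}


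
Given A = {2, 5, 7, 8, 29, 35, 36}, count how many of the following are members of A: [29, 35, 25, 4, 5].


Set A = {2, 5, 7, 8, 29, 35, 36}
Candidates: [29, 35, 25, 4, 5]
Check each candidate:
29 ∈ A, 35 ∈ A, 25 ∉ A, 4 ∉ A, 5 ∈ A
Count of candidates in A: 3

3


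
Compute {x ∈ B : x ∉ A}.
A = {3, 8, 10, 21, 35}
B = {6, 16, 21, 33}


Set A = {3, 8, 10, 21, 35}
Set B = {6, 16, 21, 33}
Check each element of B against A:
6 ∉ A (include), 16 ∉ A (include), 21 ∈ A, 33 ∉ A (include)
Elements of B not in A: {6, 16, 33}

{6, 16, 33}


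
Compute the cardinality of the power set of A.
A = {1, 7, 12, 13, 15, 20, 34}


Set A = {1, 7, 12, 13, 15, 20, 34}
|A| = 7
The power set P(A) contains all subsets of A.
|P(A)| = 2^|A| = 2^7 = 128

128


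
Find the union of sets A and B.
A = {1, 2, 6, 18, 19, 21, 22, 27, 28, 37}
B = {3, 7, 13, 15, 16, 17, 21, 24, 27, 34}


Set A = {1, 2, 6, 18, 19, 21, 22, 27, 28, 37}
Set B = {3, 7, 13, 15, 16, 17, 21, 24, 27, 34}
A ∪ B includes all elements in either set.
Elements from A: {1, 2, 6, 18, 19, 21, 22, 27, 28, 37}
Elements from B not already included: {3, 7, 13, 15, 16, 17, 24, 34}
A ∪ B = {1, 2, 3, 6, 7, 13, 15, 16, 17, 18, 19, 21, 22, 24, 27, 28, 34, 37}

{1, 2, 3, 6, 7, 13, 15, 16, 17, 18, 19, 21, 22, 24, 27, 28, 34, 37}


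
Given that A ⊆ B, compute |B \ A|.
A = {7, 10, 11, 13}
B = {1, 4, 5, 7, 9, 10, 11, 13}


Set A = {7, 10, 11, 13}, |A| = 4
Set B = {1, 4, 5, 7, 9, 10, 11, 13}, |B| = 8
Since A ⊆ B: B \ A = {1, 4, 5, 9}
|B| - |A| = 8 - 4 = 4

4


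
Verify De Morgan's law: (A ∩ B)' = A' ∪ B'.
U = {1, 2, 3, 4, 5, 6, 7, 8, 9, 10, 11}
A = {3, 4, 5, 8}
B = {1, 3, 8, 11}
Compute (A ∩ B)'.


U = {1, 2, 3, 4, 5, 6, 7, 8, 9, 10, 11}
A = {3, 4, 5, 8}, B = {1, 3, 8, 11}
A ∩ B = {3, 8}
(A ∩ B)' = U \ (A ∩ B) = {1, 2, 4, 5, 6, 7, 9, 10, 11}
Verification via A' ∪ B': A' = {1, 2, 6, 7, 9, 10, 11}, B' = {2, 4, 5, 6, 7, 9, 10}
A' ∪ B' = {1, 2, 4, 5, 6, 7, 9, 10, 11} ✓

{1, 2, 4, 5, 6, 7, 9, 10, 11}


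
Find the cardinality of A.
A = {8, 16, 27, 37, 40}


Set A = {8, 16, 27, 37, 40}
Listing elements: 8, 16, 27, 37, 40
Counting: 5 elements
|A| = 5

5


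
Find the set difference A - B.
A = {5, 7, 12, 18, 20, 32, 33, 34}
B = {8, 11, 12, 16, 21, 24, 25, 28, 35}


Set A = {5, 7, 12, 18, 20, 32, 33, 34}
Set B = {8, 11, 12, 16, 21, 24, 25, 28, 35}
A \ B includes elements in A that are not in B.
Check each element of A:
5 (not in B, keep), 7 (not in B, keep), 12 (in B, remove), 18 (not in B, keep), 20 (not in B, keep), 32 (not in B, keep), 33 (not in B, keep), 34 (not in B, keep)
A \ B = {5, 7, 18, 20, 32, 33, 34}

{5, 7, 18, 20, 32, 33, 34}


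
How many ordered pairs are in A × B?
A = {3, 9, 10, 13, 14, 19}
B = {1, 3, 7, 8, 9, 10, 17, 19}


Set A = {3, 9, 10, 13, 14, 19} has 6 elements.
Set B = {1, 3, 7, 8, 9, 10, 17, 19} has 8 elements.
|A × B| = |A| × |B| = 6 × 8 = 48

48


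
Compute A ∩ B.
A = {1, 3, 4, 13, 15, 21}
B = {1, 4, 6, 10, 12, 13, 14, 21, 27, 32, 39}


Set A = {1, 3, 4, 13, 15, 21}
Set B = {1, 4, 6, 10, 12, 13, 14, 21, 27, 32, 39}
A ∩ B includes only elements in both sets.
Check each element of A against B:
1 ✓, 3 ✗, 4 ✓, 13 ✓, 15 ✗, 21 ✓
A ∩ B = {1, 4, 13, 21}

{1, 4, 13, 21}


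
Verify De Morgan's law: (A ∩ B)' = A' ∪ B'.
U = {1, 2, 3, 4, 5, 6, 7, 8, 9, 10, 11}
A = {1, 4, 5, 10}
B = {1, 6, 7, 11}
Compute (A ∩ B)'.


U = {1, 2, 3, 4, 5, 6, 7, 8, 9, 10, 11}
A = {1, 4, 5, 10}, B = {1, 6, 7, 11}
A ∩ B = {1}
(A ∩ B)' = U \ (A ∩ B) = {2, 3, 4, 5, 6, 7, 8, 9, 10, 11}
Verification via A' ∪ B': A' = {2, 3, 6, 7, 8, 9, 11}, B' = {2, 3, 4, 5, 8, 9, 10}
A' ∪ B' = {2, 3, 4, 5, 6, 7, 8, 9, 10, 11} ✓

{2, 3, 4, 5, 6, 7, 8, 9, 10, 11}


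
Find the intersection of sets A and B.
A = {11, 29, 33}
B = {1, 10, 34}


Set A = {11, 29, 33}
Set B = {1, 10, 34}
A ∩ B includes only elements in both sets.
Check each element of A against B:
11 ✗, 29 ✗, 33 ✗
A ∩ B = {}

{}


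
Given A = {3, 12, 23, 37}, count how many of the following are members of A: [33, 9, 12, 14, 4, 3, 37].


Set A = {3, 12, 23, 37}
Candidates: [33, 9, 12, 14, 4, 3, 37]
Check each candidate:
33 ∉ A, 9 ∉ A, 12 ∈ A, 14 ∉ A, 4 ∉ A, 3 ∈ A, 37 ∈ A
Count of candidates in A: 3

3


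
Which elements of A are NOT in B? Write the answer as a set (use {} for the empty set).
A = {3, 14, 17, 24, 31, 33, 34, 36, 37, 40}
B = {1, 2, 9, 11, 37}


Set A = {3, 14, 17, 24, 31, 33, 34, 36, 37, 40}
Set B = {1, 2, 9, 11, 37}
Check each element of A against B:
3 ∉ B (include), 14 ∉ B (include), 17 ∉ B (include), 24 ∉ B (include), 31 ∉ B (include), 33 ∉ B (include), 34 ∉ B (include), 36 ∉ B (include), 37 ∈ B, 40 ∉ B (include)
Elements of A not in B: {3, 14, 17, 24, 31, 33, 34, 36, 40}

{3, 14, 17, 24, 31, 33, 34, 36, 40}


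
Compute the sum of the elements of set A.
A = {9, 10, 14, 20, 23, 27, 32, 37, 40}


Set A = {9, 10, 14, 20, 23, 27, 32, 37, 40}
Sum = 9 + 10 + 14 + 20 + 23 + 27 + 32 + 37 + 40 = 212

212


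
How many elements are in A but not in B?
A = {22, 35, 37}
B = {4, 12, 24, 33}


Set A = {22, 35, 37}
Set B = {4, 12, 24, 33}
A \ B = {22, 35, 37}
|A \ B| = 3

3


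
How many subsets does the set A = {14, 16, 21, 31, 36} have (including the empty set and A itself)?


Set A = {14, 16, 21, 31, 36}
|A| = 5
The power set P(A) contains all subsets of A.
|P(A)| = 2^|A| = 2^5 = 32

32


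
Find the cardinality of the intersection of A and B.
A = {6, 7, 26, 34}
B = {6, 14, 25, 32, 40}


Set A = {6, 7, 26, 34}
Set B = {6, 14, 25, 32, 40}
A ∩ B = {6}
|A ∩ B| = 1

1


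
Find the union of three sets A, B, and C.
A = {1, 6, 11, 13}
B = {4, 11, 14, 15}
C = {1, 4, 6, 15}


Set A = {1, 6, 11, 13}
Set B = {4, 11, 14, 15}
Set C = {1, 4, 6, 15}
First, A ∪ B = {1, 4, 6, 11, 13, 14, 15}
Then, (A ∪ B) ∪ C = {1, 4, 6, 11, 13, 14, 15}

{1, 4, 6, 11, 13, 14, 15}


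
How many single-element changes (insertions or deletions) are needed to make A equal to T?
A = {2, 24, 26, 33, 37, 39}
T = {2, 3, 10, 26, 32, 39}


Set A = {2, 24, 26, 33, 37, 39}
Set T = {2, 3, 10, 26, 32, 39}
Elements to remove from A (in A, not in T): {24, 33, 37} → 3 removals
Elements to add to A (in T, not in A): {3, 10, 32} → 3 additions
Total edits = 3 + 3 = 6

6


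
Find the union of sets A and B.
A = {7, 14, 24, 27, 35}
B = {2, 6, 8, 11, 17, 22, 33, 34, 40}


Set A = {7, 14, 24, 27, 35}
Set B = {2, 6, 8, 11, 17, 22, 33, 34, 40}
A ∪ B includes all elements in either set.
Elements from A: {7, 14, 24, 27, 35}
Elements from B not already included: {2, 6, 8, 11, 17, 22, 33, 34, 40}
A ∪ B = {2, 6, 7, 8, 11, 14, 17, 22, 24, 27, 33, 34, 35, 40}

{2, 6, 7, 8, 11, 14, 17, 22, 24, 27, 33, 34, 35, 40}


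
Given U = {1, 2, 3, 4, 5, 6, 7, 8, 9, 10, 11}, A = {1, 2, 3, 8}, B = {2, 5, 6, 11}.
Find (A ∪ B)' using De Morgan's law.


U = {1, 2, 3, 4, 5, 6, 7, 8, 9, 10, 11}
A = {1, 2, 3, 8}, B = {2, 5, 6, 11}
A ∪ B = {1, 2, 3, 5, 6, 8, 11}
(A ∪ B)' = U \ (A ∪ B) = {4, 7, 9, 10}
Verification via A' ∩ B': A' = {4, 5, 6, 7, 9, 10, 11}, B' = {1, 3, 4, 7, 8, 9, 10}
A' ∩ B' = {4, 7, 9, 10} ✓

{4, 7, 9, 10}


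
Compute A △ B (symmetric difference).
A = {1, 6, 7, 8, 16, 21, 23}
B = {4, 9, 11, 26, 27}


Set A = {1, 6, 7, 8, 16, 21, 23}
Set B = {4, 9, 11, 26, 27}
A △ B = (A \ B) ∪ (B \ A)
Elements in A but not B: {1, 6, 7, 8, 16, 21, 23}
Elements in B but not A: {4, 9, 11, 26, 27}
A △ B = {1, 4, 6, 7, 8, 9, 11, 16, 21, 23, 26, 27}

{1, 4, 6, 7, 8, 9, 11, 16, 21, 23, 26, 27}


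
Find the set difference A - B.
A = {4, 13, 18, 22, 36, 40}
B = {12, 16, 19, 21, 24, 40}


Set A = {4, 13, 18, 22, 36, 40}
Set B = {12, 16, 19, 21, 24, 40}
A \ B includes elements in A that are not in B.
Check each element of A:
4 (not in B, keep), 13 (not in B, keep), 18 (not in B, keep), 22 (not in B, keep), 36 (not in B, keep), 40 (in B, remove)
A \ B = {4, 13, 18, 22, 36}

{4, 13, 18, 22, 36}


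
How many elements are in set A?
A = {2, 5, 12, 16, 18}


Set A = {2, 5, 12, 16, 18}
Listing elements: 2, 5, 12, 16, 18
Counting: 5 elements
|A| = 5

5


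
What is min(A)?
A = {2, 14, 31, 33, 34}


Set A = {2, 14, 31, 33, 34}
Elements in ascending order: 2, 14, 31, 33, 34
The smallest element is 2.

2


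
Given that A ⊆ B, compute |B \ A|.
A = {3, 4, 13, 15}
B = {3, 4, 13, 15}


Set A = {3, 4, 13, 15}, |A| = 4
Set B = {3, 4, 13, 15}, |B| = 4
Since A ⊆ B: B \ A = {}
|B| - |A| = 4 - 4 = 0

0


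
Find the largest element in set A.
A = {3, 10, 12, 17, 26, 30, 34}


Set A = {3, 10, 12, 17, 26, 30, 34}
Elements in ascending order: 3, 10, 12, 17, 26, 30, 34
The largest element is 34.

34


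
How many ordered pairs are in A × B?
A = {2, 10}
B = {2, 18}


Set A = {2, 10} has 2 elements.
Set B = {2, 18} has 2 elements.
|A × B| = |A| × |B| = 2 × 2 = 4

4


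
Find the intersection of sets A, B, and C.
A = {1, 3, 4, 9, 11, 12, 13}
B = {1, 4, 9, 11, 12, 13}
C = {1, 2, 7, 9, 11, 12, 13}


Set A = {1, 3, 4, 9, 11, 12, 13}
Set B = {1, 4, 9, 11, 12, 13}
Set C = {1, 2, 7, 9, 11, 12, 13}
First, A ∩ B = {1, 4, 9, 11, 12, 13}
Then, (A ∩ B) ∩ C = {1, 9, 11, 12, 13}

{1, 9, 11, 12, 13}


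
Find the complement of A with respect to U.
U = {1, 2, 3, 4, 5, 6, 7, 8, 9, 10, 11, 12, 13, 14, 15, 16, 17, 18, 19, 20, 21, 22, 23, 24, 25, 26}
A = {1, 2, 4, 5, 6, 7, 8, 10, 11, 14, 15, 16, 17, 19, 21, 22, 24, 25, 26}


Universal set U = {1, 2, 3, 4, 5, 6, 7, 8, 9, 10, 11, 12, 13, 14, 15, 16, 17, 18, 19, 20, 21, 22, 23, 24, 25, 26}
Set A = {1, 2, 4, 5, 6, 7, 8, 10, 11, 14, 15, 16, 17, 19, 21, 22, 24, 25, 26}
A' = U \ A = elements in U but not in A
Checking each element of U:
1 (in A, exclude), 2 (in A, exclude), 3 (not in A, include), 4 (in A, exclude), 5 (in A, exclude), 6 (in A, exclude), 7 (in A, exclude), 8 (in A, exclude), 9 (not in A, include), 10 (in A, exclude), 11 (in A, exclude), 12 (not in A, include), 13 (not in A, include), 14 (in A, exclude), 15 (in A, exclude), 16 (in A, exclude), 17 (in A, exclude), 18 (not in A, include), 19 (in A, exclude), 20 (not in A, include), 21 (in A, exclude), 22 (in A, exclude), 23 (not in A, include), 24 (in A, exclude), 25 (in A, exclude), 26 (in A, exclude)
A' = {3, 9, 12, 13, 18, 20, 23}

{3, 9, 12, 13, 18, 20, 23}


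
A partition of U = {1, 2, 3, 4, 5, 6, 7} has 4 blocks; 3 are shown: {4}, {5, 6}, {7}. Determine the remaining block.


U = {1, 2, 3, 4, 5, 6, 7}
Shown blocks: {4}, {5, 6}, {7}
A partition's blocks are pairwise disjoint and cover U, so the missing block = U \ (union of shown blocks).
Union of shown blocks: {4, 5, 6, 7}
Missing block = U \ (union) = {1, 2, 3}

{1, 2, 3}


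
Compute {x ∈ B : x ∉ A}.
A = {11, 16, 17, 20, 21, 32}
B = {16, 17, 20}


Set A = {11, 16, 17, 20, 21, 32}
Set B = {16, 17, 20}
Check each element of B against A:
16 ∈ A, 17 ∈ A, 20 ∈ A
Elements of B not in A: {}

{}


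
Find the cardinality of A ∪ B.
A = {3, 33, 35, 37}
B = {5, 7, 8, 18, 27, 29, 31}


Set A = {3, 33, 35, 37}, |A| = 4
Set B = {5, 7, 8, 18, 27, 29, 31}, |B| = 7
A ∩ B = {}, |A ∩ B| = 0
|A ∪ B| = |A| + |B| - |A ∩ B| = 4 + 7 - 0 = 11

11


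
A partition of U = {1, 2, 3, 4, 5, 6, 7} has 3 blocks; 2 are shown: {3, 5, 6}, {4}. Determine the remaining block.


U = {1, 2, 3, 4, 5, 6, 7}
Shown blocks: {3, 5, 6}, {4}
A partition's blocks are pairwise disjoint and cover U, so the missing block = U \ (union of shown blocks).
Union of shown blocks: {3, 4, 5, 6}
Missing block = U \ (union) = {1, 2, 7}

{1, 2, 7}


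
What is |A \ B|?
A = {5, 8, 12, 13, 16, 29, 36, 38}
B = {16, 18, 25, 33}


Set A = {5, 8, 12, 13, 16, 29, 36, 38}
Set B = {16, 18, 25, 33}
A \ B = {5, 8, 12, 13, 29, 36, 38}
|A \ B| = 7

7


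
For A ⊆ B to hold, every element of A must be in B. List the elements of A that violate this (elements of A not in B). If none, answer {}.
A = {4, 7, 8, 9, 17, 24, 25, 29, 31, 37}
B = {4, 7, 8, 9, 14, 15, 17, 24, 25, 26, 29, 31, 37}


Set A = {4, 7, 8, 9, 17, 24, 25, 29, 31, 37}
Set B = {4, 7, 8, 9, 14, 15, 17, 24, 25, 26, 29, 31, 37}
Check each element of A against B:
4 ∈ B, 7 ∈ B, 8 ∈ B, 9 ∈ B, 17 ∈ B, 24 ∈ B, 25 ∈ B, 29 ∈ B, 31 ∈ B, 37 ∈ B
Elements of A not in B: {}

{}


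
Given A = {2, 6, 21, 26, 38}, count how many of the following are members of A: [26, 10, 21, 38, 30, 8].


Set A = {2, 6, 21, 26, 38}
Candidates: [26, 10, 21, 38, 30, 8]
Check each candidate:
26 ∈ A, 10 ∉ A, 21 ∈ A, 38 ∈ A, 30 ∉ A, 8 ∉ A
Count of candidates in A: 3

3


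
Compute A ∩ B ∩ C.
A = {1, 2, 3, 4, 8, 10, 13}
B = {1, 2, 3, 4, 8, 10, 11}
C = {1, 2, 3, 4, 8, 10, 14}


Set A = {1, 2, 3, 4, 8, 10, 13}
Set B = {1, 2, 3, 4, 8, 10, 11}
Set C = {1, 2, 3, 4, 8, 10, 14}
First, A ∩ B = {1, 2, 3, 4, 8, 10}
Then, (A ∩ B) ∩ C = {1, 2, 3, 4, 8, 10}

{1, 2, 3, 4, 8, 10}


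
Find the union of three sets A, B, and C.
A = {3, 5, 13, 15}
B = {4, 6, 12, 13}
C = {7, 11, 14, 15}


Set A = {3, 5, 13, 15}
Set B = {4, 6, 12, 13}
Set C = {7, 11, 14, 15}
First, A ∪ B = {3, 4, 5, 6, 12, 13, 15}
Then, (A ∪ B) ∪ C = {3, 4, 5, 6, 7, 11, 12, 13, 14, 15}

{3, 4, 5, 6, 7, 11, 12, 13, 14, 15}


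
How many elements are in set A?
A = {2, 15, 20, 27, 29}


Set A = {2, 15, 20, 27, 29}
Listing elements: 2, 15, 20, 27, 29
Counting: 5 elements
|A| = 5

5


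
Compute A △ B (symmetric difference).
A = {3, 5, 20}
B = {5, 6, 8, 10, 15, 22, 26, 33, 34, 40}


Set A = {3, 5, 20}
Set B = {5, 6, 8, 10, 15, 22, 26, 33, 34, 40}
A △ B = (A \ B) ∪ (B \ A)
Elements in A but not B: {3, 20}
Elements in B but not A: {6, 8, 10, 15, 22, 26, 33, 34, 40}
A △ B = {3, 6, 8, 10, 15, 20, 22, 26, 33, 34, 40}

{3, 6, 8, 10, 15, 20, 22, 26, 33, 34, 40}


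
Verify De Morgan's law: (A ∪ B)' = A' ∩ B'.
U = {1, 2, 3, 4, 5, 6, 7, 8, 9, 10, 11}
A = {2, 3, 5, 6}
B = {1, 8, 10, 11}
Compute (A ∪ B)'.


U = {1, 2, 3, 4, 5, 6, 7, 8, 9, 10, 11}
A = {2, 3, 5, 6}, B = {1, 8, 10, 11}
A ∪ B = {1, 2, 3, 5, 6, 8, 10, 11}
(A ∪ B)' = U \ (A ∪ B) = {4, 7, 9}
Verification via A' ∩ B': A' = {1, 4, 7, 8, 9, 10, 11}, B' = {2, 3, 4, 5, 6, 7, 9}
A' ∩ B' = {4, 7, 9} ✓

{4, 7, 9}


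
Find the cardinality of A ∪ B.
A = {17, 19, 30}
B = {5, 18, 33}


Set A = {17, 19, 30}, |A| = 3
Set B = {5, 18, 33}, |B| = 3
A ∩ B = {}, |A ∩ B| = 0
|A ∪ B| = |A| + |B| - |A ∩ B| = 3 + 3 - 0 = 6

6


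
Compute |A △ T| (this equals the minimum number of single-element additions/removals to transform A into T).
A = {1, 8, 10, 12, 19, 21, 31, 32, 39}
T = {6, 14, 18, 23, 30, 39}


Set A = {1, 8, 10, 12, 19, 21, 31, 32, 39}
Set T = {6, 14, 18, 23, 30, 39}
Elements to remove from A (in A, not in T): {1, 8, 10, 12, 19, 21, 31, 32} → 8 removals
Elements to add to A (in T, not in A): {6, 14, 18, 23, 30} → 5 additions
Total edits = 8 + 5 = 13

13


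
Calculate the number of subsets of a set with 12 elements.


The set has 12 elements.
The power set contains all possible subsets.
|P(A)| = 2^|A| = 2^12 = 4096

4096


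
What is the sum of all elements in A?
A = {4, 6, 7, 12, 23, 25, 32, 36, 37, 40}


Set A = {4, 6, 7, 12, 23, 25, 32, 36, 37, 40}
Sum = 4 + 6 + 7 + 12 + 23 + 25 + 32 + 36 + 37 + 40 = 222

222


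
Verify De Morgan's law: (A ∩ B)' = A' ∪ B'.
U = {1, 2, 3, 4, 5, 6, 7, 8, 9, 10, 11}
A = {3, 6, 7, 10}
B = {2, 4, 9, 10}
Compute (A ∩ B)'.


U = {1, 2, 3, 4, 5, 6, 7, 8, 9, 10, 11}
A = {3, 6, 7, 10}, B = {2, 4, 9, 10}
A ∩ B = {10}
(A ∩ B)' = U \ (A ∩ B) = {1, 2, 3, 4, 5, 6, 7, 8, 9, 11}
Verification via A' ∪ B': A' = {1, 2, 4, 5, 8, 9, 11}, B' = {1, 3, 5, 6, 7, 8, 11}
A' ∪ B' = {1, 2, 3, 4, 5, 6, 7, 8, 9, 11} ✓

{1, 2, 3, 4, 5, 6, 7, 8, 9, 11}


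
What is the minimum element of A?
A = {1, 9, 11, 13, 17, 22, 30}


Set A = {1, 9, 11, 13, 17, 22, 30}
Elements in ascending order: 1, 9, 11, 13, 17, 22, 30
The smallest element is 1.

1


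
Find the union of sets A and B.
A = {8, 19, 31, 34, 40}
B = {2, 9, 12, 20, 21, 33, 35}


Set A = {8, 19, 31, 34, 40}
Set B = {2, 9, 12, 20, 21, 33, 35}
A ∪ B includes all elements in either set.
Elements from A: {8, 19, 31, 34, 40}
Elements from B not already included: {2, 9, 12, 20, 21, 33, 35}
A ∪ B = {2, 8, 9, 12, 19, 20, 21, 31, 33, 34, 35, 40}

{2, 8, 9, 12, 19, 20, 21, 31, 33, 34, 35, 40}


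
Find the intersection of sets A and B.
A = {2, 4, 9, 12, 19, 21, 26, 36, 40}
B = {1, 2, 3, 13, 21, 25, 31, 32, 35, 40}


Set A = {2, 4, 9, 12, 19, 21, 26, 36, 40}
Set B = {1, 2, 3, 13, 21, 25, 31, 32, 35, 40}
A ∩ B includes only elements in both sets.
Check each element of A against B:
2 ✓, 4 ✗, 9 ✗, 12 ✗, 19 ✗, 21 ✓, 26 ✗, 36 ✗, 40 ✓
A ∩ B = {2, 21, 40}

{2, 21, 40}


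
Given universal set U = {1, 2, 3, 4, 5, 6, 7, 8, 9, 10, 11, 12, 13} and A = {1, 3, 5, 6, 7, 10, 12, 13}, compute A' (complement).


Universal set U = {1, 2, 3, 4, 5, 6, 7, 8, 9, 10, 11, 12, 13}
Set A = {1, 3, 5, 6, 7, 10, 12, 13}
A' = U \ A = elements in U but not in A
Checking each element of U:
1 (in A, exclude), 2 (not in A, include), 3 (in A, exclude), 4 (not in A, include), 5 (in A, exclude), 6 (in A, exclude), 7 (in A, exclude), 8 (not in A, include), 9 (not in A, include), 10 (in A, exclude), 11 (not in A, include), 12 (in A, exclude), 13 (in A, exclude)
A' = {2, 4, 8, 9, 11}

{2, 4, 8, 9, 11}


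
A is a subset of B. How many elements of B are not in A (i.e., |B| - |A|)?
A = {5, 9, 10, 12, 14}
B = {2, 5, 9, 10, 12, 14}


Set A = {5, 9, 10, 12, 14}, |A| = 5
Set B = {2, 5, 9, 10, 12, 14}, |B| = 6
Since A ⊆ B: B \ A = {2}
|B| - |A| = 6 - 5 = 1

1


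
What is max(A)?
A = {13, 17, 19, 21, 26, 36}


Set A = {13, 17, 19, 21, 26, 36}
Elements in ascending order: 13, 17, 19, 21, 26, 36
The largest element is 36.

36


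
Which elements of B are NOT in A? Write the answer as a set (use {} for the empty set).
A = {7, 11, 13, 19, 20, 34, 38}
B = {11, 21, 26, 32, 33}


Set A = {7, 11, 13, 19, 20, 34, 38}
Set B = {11, 21, 26, 32, 33}
Check each element of B against A:
11 ∈ A, 21 ∉ A (include), 26 ∉ A (include), 32 ∉ A (include), 33 ∉ A (include)
Elements of B not in A: {21, 26, 32, 33}

{21, 26, 32, 33}


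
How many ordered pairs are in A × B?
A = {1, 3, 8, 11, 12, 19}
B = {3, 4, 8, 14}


Set A = {1, 3, 8, 11, 12, 19} has 6 elements.
Set B = {3, 4, 8, 14} has 4 elements.
|A × B| = |A| × |B| = 6 × 4 = 24

24


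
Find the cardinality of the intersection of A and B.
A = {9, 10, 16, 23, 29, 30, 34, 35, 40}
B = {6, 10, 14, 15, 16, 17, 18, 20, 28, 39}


Set A = {9, 10, 16, 23, 29, 30, 34, 35, 40}
Set B = {6, 10, 14, 15, 16, 17, 18, 20, 28, 39}
A ∩ B = {10, 16}
|A ∩ B| = 2

2


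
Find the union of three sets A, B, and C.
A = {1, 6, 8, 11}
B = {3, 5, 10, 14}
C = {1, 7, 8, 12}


Set A = {1, 6, 8, 11}
Set B = {3, 5, 10, 14}
Set C = {1, 7, 8, 12}
First, A ∪ B = {1, 3, 5, 6, 8, 10, 11, 14}
Then, (A ∪ B) ∪ C = {1, 3, 5, 6, 7, 8, 10, 11, 12, 14}

{1, 3, 5, 6, 7, 8, 10, 11, 12, 14}


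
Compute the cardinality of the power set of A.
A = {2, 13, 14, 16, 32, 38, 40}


Set A = {2, 13, 14, 16, 32, 38, 40}
|A| = 7
The power set P(A) contains all subsets of A.
|P(A)| = 2^|A| = 2^7 = 128

128


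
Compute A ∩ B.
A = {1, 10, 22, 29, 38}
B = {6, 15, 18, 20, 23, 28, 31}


Set A = {1, 10, 22, 29, 38}
Set B = {6, 15, 18, 20, 23, 28, 31}
A ∩ B includes only elements in both sets.
Check each element of A against B:
1 ✗, 10 ✗, 22 ✗, 29 ✗, 38 ✗
A ∩ B = {}

{}


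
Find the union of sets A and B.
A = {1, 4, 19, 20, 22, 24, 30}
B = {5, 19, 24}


Set A = {1, 4, 19, 20, 22, 24, 30}
Set B = {5, 19, 24}
A ∪ B includes all elements in either set.
Elements from A: {1, 4, 19, 20, 22, 24, 30}
Elements from B not already included: {5}
A ∪ B = {1, 4, 5, 19, 20, 22, 24, 30}

{1, 4, 5, 19, 20, 22, 24, 30}
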